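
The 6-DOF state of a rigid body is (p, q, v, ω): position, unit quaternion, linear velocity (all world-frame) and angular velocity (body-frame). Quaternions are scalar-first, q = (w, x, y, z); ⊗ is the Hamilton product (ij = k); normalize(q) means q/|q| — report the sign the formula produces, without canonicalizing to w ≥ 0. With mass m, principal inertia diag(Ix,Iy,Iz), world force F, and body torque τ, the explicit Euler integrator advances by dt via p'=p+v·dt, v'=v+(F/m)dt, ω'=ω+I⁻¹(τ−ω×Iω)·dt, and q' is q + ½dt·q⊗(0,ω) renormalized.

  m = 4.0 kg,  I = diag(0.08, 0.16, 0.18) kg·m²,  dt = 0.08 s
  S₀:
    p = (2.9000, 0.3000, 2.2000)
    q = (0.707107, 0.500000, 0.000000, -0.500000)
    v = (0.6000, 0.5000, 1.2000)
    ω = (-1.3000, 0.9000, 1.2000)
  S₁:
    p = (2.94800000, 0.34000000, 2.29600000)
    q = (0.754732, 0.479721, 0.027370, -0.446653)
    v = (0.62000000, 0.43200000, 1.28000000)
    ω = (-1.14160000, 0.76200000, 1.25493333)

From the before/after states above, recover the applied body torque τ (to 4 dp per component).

τ = (0.1800, -0.1200, 0.0300)

ω₁ − ω₀ = (0.15840000, -0.13800000, 0.05493333)
τ = I·(Δω/dt) + ω₀×(Iω₀) = (0.1800, -0.1200, 0.0300)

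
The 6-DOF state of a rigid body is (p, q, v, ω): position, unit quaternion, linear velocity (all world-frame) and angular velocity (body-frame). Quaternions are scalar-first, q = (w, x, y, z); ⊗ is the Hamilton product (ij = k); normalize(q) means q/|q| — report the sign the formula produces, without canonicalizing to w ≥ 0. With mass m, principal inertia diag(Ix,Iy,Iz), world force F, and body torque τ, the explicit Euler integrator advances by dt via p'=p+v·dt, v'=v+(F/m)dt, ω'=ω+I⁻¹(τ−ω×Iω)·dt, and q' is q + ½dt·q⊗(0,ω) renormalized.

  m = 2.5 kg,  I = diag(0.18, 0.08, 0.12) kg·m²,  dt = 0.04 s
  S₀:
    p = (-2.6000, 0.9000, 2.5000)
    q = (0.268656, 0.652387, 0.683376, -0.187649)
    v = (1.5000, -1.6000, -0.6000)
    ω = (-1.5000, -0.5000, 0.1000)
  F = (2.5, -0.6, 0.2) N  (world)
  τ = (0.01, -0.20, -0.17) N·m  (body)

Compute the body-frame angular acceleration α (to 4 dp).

ω×(Iω) gyroscopic = (-0.0020, -0.0090, -0.0750)
α = I⁻¹(τ − ω×Iω) = (0.0667, -2.3875, -0.7917)

α = (0.0667, -2.3875, -0.7917)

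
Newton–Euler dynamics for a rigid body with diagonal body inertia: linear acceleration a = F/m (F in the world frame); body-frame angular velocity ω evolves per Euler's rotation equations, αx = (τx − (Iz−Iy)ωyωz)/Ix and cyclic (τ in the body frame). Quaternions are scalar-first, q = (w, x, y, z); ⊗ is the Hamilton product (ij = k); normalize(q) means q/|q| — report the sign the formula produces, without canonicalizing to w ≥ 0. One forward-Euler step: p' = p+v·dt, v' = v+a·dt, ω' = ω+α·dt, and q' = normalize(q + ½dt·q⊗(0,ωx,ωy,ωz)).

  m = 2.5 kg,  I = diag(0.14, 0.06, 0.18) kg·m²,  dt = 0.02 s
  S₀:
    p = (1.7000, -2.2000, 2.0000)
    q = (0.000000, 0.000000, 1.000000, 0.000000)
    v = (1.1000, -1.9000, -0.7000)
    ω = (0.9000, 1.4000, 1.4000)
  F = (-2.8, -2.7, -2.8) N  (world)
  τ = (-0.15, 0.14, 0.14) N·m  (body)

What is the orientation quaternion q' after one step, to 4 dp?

q' = (-0.0140, 0.0140, 0.9998, -0.0090)

q⊗(0,ω) = (-1.4000000, 1.4000000, 0.0000000, -0.9000000)
updated quaternion q' = (-0.0140, 0.0140, 0.9998, -0.0090)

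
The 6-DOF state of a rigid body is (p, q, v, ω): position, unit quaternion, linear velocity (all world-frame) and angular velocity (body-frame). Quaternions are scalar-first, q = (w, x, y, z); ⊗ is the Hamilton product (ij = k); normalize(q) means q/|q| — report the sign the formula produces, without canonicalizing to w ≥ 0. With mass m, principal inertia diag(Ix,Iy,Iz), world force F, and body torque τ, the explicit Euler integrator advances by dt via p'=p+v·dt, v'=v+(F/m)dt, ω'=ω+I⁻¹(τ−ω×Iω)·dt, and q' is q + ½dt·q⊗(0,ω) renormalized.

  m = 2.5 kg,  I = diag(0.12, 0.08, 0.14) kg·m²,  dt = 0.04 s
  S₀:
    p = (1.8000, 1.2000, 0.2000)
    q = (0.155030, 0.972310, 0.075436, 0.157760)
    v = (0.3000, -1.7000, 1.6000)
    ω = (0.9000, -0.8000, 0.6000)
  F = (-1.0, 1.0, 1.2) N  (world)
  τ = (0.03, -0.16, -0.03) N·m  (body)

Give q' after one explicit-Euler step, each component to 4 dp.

2q̇ = q⊗(0,ω) = (-0.9093862, 0.3109966, -0.5654260, -0.7527224)
q' = normalize(q + ½dt·q⊗(0,ω)) = (0.1368, 0.9782, 0.0641, 0.1427)

q' = (0.1368, 0.9782, 0.0641, 0.1427)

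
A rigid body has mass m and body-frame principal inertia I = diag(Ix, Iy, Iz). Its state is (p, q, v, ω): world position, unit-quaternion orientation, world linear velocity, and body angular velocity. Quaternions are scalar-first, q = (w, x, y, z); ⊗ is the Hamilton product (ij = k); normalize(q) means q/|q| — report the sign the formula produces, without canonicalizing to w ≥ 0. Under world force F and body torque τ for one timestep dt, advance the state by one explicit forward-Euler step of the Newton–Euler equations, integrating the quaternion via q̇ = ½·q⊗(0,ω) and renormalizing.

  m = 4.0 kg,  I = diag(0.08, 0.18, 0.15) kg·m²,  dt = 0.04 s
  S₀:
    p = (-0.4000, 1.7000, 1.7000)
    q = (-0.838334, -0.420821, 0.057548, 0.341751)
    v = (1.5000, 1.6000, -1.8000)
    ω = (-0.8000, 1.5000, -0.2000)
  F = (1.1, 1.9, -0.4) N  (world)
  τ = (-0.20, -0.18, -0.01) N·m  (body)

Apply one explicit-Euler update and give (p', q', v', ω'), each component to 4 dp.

p' = (-0.3400, 1.7640, 1.6280)
q' = (-0.8449, -0.4176, 0.0252, 0.3332)
v' = (1.5110, 1.6190, -1.8040)
ω' = (-0.9045, 1.4625, -0.1707)

angular accel α = (-2.6125, -0.9378, 0.7333)
new body rate ω' = (-0.9045, 1.4625, -0.1707)
Hamilton product q⊗(0,ω) = (-0.3546286, 0.1465311, -1.6150660, -0.4175263)
q + ½dt·q⊗(0,ω), renormalized = (-0.8449, -0.4176, 0.0252, 0.3332)
a = (0.2750, 0.4750, -0.1000)
p' = p + v·dt = (-0.3400, 1.7640, 1.6280)
new velocity v' = (1.5110, 1.6190, -1.8040)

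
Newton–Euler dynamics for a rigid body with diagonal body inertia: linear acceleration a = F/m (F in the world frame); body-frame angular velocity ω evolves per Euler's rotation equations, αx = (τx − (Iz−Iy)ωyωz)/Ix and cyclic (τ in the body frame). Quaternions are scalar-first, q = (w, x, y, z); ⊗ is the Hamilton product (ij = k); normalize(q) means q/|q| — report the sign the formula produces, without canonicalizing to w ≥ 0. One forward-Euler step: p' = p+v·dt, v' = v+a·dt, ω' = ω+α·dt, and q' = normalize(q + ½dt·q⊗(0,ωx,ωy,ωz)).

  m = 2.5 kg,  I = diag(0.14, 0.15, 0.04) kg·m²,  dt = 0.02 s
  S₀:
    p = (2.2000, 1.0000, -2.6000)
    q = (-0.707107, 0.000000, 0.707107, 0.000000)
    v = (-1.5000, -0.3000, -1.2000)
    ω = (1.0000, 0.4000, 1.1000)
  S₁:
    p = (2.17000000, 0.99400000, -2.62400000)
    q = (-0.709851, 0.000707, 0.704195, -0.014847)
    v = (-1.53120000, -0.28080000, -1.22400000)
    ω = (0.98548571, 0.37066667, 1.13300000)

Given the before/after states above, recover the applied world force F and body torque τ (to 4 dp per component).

F = (-3.9000, 2.4000, -3.0000)
τ = (-0.1500, -0.1100, 0.0700)

Δω = ω₁−ω₀ = (-0.01451429, -0.02933333, 0.03300000)
gyro term ω₀×Iω₀ = (-0.0484, 0.1100, 0.0040)
applied torque τ = (-0.1500, -0.1100, 0.0700)
Δv = v₁−v₀ = (-0.03120000, 0.01920000, -0.02400000)
F = m·Δv/dt = (-3.9000, 2.4000, -3.0000)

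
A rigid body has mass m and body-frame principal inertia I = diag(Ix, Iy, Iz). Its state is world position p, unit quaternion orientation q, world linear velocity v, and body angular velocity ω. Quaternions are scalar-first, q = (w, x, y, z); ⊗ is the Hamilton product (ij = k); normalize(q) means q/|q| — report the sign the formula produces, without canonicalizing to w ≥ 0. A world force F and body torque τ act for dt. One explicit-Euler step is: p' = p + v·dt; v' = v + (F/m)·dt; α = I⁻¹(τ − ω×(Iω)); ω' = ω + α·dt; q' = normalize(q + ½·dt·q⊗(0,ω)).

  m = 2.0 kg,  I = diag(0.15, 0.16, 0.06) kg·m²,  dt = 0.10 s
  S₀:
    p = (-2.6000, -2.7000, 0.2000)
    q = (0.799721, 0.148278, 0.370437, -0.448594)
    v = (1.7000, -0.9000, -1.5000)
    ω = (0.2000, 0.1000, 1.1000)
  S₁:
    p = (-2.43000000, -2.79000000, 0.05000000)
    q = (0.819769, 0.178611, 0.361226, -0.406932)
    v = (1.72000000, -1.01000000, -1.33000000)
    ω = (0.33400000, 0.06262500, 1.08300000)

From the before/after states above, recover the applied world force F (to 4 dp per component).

v₁ − v₀ = (0.02000000, -0.11000000, 0.17000000)
m·(v₁−v₀)/dt = (0.4000, -2.2000, 3.4000)

F = (0.4000, -2.2000, 3.4000)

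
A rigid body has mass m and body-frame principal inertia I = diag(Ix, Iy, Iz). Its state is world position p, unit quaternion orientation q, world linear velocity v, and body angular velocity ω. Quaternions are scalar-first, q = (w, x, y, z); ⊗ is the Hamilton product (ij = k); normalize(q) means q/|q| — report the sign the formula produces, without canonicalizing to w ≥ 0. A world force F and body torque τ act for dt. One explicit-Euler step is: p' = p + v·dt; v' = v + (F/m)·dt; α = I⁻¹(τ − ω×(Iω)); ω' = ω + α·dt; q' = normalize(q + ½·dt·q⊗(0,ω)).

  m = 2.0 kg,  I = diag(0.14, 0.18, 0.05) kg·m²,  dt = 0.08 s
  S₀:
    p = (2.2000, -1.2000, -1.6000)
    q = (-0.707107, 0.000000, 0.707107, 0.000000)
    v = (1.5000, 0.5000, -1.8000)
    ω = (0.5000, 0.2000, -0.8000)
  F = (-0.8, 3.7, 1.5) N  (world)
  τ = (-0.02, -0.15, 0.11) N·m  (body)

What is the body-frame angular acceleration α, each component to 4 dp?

precession coupling ω×(Iω) = (0.0208, -0.0360, 0.0040)
angular accel α = (-0.2914, -0.6333, 2.1200)

α = (-0.2914, -0.6333, 2.1200)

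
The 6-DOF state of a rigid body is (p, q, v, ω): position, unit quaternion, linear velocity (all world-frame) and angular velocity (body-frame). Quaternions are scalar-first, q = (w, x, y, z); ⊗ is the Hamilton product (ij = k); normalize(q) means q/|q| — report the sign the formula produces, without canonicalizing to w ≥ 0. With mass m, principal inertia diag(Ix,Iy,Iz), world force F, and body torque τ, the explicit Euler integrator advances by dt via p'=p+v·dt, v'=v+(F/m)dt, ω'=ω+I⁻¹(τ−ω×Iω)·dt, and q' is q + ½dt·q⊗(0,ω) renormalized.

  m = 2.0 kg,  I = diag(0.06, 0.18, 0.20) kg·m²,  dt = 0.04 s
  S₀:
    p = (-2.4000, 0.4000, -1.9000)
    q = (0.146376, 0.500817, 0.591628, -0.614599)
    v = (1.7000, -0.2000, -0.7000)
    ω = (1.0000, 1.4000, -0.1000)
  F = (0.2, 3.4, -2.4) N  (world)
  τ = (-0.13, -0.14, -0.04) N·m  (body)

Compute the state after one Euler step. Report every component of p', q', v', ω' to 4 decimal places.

a = F/m = (0.1000, 1.7000, -1.2000)
p' = p + v·dt = (-2.3320, 0.3920, -1.9280)
v + (F/m)dt = (1.7040, -0.1320, -0.7480)
gyro term ω×Iω = (-0.0028, 0.0140, 0.1680)
angular accel α = (-2.1200, -0.8556, -1.0400)
new body rate ω' = (0.9152, 1.3658, -0.1416)
Hamilton product q⊗(0,ω) = (-1.3905561, 0.9476518, -0.3595909, 0.0948782)
updated quaternion q' = (0.1185, 0.5195, 0.5841, -0.6123)

p' = (-2.3320, 0.3920, -1.9280)
q' = (0.1185, 0.5195, 0.5841, -0.6123)
v' = (1.7040, -0.1320, -0.7480)
ω' = (0.9152, 1.3658, -0.1416)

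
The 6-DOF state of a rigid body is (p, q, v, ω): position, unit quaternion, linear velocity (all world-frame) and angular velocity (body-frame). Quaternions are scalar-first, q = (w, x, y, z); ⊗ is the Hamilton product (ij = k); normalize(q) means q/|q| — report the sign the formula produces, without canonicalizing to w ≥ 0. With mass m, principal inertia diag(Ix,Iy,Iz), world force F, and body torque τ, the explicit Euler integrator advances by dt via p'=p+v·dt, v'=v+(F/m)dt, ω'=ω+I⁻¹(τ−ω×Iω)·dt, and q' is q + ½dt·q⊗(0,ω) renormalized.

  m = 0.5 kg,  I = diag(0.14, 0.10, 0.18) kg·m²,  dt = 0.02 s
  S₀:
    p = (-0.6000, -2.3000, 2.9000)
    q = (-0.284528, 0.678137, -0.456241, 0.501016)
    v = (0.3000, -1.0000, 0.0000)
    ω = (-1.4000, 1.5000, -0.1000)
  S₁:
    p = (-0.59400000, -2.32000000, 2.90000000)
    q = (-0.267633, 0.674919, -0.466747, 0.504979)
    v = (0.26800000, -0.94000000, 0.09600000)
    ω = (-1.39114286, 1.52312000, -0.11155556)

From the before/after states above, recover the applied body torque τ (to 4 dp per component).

Δω = ω₁−ω₀ = (0.00885714, 0.02312000, -0.01155556)
applied torque τ = (0.0500, 0.1100, -0.0200)

τ = (0.0500, 0.1100, -0.0200)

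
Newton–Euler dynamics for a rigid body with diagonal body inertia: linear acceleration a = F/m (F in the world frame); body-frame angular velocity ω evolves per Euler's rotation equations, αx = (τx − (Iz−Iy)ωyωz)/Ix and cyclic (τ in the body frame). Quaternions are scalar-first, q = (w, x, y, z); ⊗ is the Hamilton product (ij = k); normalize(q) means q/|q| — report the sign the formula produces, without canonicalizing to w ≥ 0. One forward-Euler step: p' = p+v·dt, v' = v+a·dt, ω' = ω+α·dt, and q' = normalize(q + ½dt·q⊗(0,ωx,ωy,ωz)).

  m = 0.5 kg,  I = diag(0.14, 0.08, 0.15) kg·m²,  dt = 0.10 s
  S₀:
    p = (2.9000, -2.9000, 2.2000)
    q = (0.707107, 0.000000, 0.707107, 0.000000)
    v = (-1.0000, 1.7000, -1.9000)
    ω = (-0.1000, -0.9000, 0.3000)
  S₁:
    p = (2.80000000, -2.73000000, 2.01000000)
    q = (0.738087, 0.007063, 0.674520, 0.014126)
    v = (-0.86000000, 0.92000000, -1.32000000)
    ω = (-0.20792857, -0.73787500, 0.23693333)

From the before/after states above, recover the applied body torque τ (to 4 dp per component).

τ = (-0.1700, 0.1300, -0.1000)

rate change Δω = (-0.10792857, 0.16212500, -0.06306667)
ω₀×(Iω₀) = (-0.0189, 0.0003, -0.0054)
I·α + gyro = (-0.1700, 0.1300, -0.1000)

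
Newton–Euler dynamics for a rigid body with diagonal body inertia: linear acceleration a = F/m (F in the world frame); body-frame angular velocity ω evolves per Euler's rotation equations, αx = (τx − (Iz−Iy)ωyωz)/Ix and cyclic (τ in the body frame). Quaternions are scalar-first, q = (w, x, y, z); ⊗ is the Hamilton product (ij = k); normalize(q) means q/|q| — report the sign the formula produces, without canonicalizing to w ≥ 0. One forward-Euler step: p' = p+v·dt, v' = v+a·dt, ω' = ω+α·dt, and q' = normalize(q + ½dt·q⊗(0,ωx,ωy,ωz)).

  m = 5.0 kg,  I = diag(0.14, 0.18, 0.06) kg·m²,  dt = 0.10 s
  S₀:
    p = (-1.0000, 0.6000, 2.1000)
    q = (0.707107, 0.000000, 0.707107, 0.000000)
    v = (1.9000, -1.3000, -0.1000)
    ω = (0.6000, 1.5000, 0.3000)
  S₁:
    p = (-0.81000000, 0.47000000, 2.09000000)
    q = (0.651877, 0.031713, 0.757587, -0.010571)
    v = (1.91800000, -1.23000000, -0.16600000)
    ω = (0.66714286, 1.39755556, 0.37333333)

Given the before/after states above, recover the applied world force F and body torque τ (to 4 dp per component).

velocity change Δv = (0.01800000, 0.07000000, -0.06600000)
applied force F = (0.9000, 3.5000, -3.3000)
ω₁ − ω₀ = (0.06714286, -0.10244444, 0.07333333)
applied torque τ = (0.0400, -0.1700, 0.0800)

F = (0.9000, 3.5000, -3.3000)
τ = (0.0400, -0.1700, 0.0800)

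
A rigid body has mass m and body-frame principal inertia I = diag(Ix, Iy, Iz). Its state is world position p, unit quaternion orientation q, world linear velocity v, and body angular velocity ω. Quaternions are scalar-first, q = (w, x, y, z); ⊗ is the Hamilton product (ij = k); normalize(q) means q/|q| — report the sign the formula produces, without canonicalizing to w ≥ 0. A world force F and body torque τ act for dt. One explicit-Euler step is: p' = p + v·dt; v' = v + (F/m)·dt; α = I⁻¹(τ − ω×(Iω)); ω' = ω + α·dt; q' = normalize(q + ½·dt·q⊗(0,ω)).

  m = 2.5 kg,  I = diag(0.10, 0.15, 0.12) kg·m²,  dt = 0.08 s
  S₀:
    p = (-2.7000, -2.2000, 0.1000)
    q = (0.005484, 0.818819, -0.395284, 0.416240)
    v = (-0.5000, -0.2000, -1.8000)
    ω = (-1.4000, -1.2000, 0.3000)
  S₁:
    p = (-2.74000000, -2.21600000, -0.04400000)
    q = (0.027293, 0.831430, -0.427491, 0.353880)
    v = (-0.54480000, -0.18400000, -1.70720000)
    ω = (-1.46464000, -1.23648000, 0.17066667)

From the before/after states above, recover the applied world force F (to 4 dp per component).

F = (-1.4000, 0.5000, 2.9000)

velocity change Δv = (-0.04480000, 0.01600000, 0.09280000)
F = m·Δv/dt = (-1.4000, 0.5000, 2.9000)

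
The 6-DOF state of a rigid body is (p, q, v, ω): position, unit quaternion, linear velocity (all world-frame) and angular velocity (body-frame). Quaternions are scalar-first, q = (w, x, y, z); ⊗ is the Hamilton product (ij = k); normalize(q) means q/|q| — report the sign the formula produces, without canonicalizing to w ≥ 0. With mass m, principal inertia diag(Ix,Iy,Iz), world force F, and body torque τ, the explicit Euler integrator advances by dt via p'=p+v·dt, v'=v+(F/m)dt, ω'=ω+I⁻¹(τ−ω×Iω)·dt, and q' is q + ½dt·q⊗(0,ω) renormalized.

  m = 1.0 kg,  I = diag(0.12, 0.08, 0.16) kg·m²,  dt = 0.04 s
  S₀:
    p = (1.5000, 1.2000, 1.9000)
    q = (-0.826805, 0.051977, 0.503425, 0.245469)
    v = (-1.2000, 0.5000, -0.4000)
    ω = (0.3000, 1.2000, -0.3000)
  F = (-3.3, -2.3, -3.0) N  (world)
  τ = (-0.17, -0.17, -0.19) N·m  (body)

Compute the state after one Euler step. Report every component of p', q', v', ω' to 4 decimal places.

p' = p + v·dt = (1.4520, 1.2200, 1.8840)
v' = v + a·dt = (-1.3320, 0.4080, -0.5200)
α = I⁻¹(τ − ω×Iω) = (-1.1767, -2.1700, -1.0975)
new body rate ω' = (0.2529, 1.1132, -0.3439)
q⊗(0,ω) = (-0.5460624, -0.6936318, -0.9029322, 0.1593864)
updated quaternion q' = (-0.8375, 0.0381, 0.4852, 0.2486)

p' = (1.4520, 1.2200, 1.8840)
q' = (-0.8375, 0.0381, 0.4852, 0.2486)
v' = (-1.3320, 0.4080, -0.5200)
ω' = (0.2529, 1.1132, -0.3439)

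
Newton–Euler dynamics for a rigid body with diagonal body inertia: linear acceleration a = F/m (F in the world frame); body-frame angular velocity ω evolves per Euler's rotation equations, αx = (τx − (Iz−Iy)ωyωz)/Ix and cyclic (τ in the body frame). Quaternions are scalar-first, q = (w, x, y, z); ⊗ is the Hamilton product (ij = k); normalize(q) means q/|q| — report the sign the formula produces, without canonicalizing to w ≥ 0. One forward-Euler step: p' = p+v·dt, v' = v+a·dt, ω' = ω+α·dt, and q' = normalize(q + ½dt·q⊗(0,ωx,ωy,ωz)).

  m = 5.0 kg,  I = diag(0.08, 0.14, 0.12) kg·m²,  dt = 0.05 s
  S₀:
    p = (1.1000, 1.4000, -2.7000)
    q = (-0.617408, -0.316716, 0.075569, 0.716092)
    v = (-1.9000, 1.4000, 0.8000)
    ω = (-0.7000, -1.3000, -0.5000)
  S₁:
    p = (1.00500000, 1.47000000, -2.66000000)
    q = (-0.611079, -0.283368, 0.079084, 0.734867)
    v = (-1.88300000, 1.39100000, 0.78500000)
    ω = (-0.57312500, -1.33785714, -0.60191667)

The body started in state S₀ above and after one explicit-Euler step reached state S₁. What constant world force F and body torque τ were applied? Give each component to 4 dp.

ω₁ − ω₀ = (0.12687500, -0.03785714, -0.10191667)
gyro term ω₀×Iω₀ = (-0.0130, -0.0140, 0.0546)
I·α + gyro = (0.1900, -0.1200, -0.1900)
v₁ − v₀ = (0.01700000, -0.00900000, -0.01500000)
F = m·Δv/dt = (1.7000, -0.9000, -1.5000)

F = (1.7000, -0.9000, -1.5000)
τ = (0.1900, -0.1200, -0.1900)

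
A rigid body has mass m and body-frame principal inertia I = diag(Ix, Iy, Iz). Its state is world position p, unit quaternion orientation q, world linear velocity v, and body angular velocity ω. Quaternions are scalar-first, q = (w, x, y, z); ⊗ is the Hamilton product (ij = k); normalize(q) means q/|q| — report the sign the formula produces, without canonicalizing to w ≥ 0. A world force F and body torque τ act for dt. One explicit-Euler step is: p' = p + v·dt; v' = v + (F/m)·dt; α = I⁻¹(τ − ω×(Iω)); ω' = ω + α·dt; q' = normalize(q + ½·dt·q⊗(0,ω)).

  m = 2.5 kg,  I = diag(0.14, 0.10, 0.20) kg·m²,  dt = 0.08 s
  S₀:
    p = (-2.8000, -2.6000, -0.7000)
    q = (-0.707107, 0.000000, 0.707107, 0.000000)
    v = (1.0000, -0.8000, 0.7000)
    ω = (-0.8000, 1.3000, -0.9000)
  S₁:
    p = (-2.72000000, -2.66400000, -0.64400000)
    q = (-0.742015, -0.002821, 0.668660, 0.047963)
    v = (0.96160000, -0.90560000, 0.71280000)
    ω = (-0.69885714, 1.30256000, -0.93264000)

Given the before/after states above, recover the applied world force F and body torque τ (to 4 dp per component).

F = (-1.2000, -3.3000, 0.4000)
τ = (0.0600, -0.0400, -0.0400)

v₁ − v₀ = (-0.03840000, -0.10560000, 0.01280000)
m·(v₁−v₀)/dt = (-1.2000, -3.3000, 0.4000)
Δω = ω₁−ω₀ = (0.10114286, 0.00256000, -0.03264000)
precession coupling = (-0.1170, -0.0432, 0.0416)
τ = I·(Δω/dt) + ω₀×(Iω₀) = (0.0600, -0.0400, -0.0400)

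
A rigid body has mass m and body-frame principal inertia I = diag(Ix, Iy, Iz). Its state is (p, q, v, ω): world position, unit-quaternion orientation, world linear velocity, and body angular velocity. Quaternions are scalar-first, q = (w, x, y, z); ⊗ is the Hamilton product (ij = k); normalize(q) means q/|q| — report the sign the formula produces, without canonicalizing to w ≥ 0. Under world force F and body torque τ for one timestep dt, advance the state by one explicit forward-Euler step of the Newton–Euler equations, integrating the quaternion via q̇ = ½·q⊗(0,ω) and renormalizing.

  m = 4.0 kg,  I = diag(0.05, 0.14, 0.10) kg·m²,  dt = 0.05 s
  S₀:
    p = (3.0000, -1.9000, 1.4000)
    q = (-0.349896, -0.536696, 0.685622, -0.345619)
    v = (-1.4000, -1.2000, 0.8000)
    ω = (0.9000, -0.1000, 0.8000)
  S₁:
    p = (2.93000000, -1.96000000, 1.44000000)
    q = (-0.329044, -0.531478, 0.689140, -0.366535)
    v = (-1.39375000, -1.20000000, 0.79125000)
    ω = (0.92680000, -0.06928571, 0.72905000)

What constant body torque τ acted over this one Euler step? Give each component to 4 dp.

Δω = ω₁−ω₀ = (0.02680000, 0.03071429, -0.07095000)
ω₀×(Iω₀) = (0.0032, -0.0360, -0.0081)
applied torque τ = (0.0300, 0.0500, -0.1500)

τ = (0.0300, 0.0500, -0.1500)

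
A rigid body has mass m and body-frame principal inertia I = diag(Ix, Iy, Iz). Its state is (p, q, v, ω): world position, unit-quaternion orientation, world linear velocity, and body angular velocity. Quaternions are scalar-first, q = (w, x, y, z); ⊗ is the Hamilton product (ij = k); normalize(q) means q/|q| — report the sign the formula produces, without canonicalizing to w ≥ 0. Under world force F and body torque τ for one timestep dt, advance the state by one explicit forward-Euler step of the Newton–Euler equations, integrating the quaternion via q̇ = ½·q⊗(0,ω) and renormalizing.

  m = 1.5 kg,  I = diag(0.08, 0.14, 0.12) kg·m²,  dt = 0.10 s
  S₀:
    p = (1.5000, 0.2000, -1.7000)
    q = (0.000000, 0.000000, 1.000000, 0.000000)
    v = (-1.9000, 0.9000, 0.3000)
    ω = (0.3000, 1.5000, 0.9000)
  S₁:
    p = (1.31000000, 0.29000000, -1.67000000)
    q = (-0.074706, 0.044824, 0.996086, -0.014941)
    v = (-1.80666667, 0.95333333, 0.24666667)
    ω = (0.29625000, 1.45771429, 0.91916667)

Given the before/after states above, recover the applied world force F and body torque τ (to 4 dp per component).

Δω = ω₁−ω₀ = (-0.00375000, -0.04228571, 0.01916667)
ω₀×(Iω₀) = (-0.0270, -0.0108, 0.0270)
τ = I·(Δω/dt) + ω₀×(Iω₀) = (-0.0300, -0.0700, 0.0500)
Δv = v₁−v₀ = (0.09333333, 0.05333333, -0.05333333)
applied force F = (1.4000, 0.8000, -0.8000)

F = (1.4000, 0.8000, -0.8000)
τ = (-0.0300, -0.0700, 0.0500)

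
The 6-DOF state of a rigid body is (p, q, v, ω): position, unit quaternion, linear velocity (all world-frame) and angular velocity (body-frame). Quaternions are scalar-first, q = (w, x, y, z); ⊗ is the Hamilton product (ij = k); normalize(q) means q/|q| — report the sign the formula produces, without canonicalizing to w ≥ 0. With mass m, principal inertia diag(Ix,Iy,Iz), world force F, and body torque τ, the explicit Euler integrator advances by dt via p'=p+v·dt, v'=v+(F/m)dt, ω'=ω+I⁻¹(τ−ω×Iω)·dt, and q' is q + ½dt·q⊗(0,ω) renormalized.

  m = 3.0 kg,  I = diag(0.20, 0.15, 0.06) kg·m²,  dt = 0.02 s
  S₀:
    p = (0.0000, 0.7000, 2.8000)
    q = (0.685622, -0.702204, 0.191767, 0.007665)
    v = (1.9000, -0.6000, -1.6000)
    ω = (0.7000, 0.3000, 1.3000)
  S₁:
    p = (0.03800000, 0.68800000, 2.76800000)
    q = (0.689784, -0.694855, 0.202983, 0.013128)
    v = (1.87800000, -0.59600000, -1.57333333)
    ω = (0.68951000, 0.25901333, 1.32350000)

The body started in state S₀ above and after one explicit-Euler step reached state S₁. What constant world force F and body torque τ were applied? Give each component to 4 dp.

Δv = v₁−v₀ = (-0.02200000, 0.00400000, 0.02666667)
F = m·Δv/dt = (-3.3000, 0.6000, 4.0000)
Δω = ω₁−ω₀ = (-0.01049000, -0.04098667, 0.02350000)
applied torque τ = (-0.1400, -0.1800, 0.0600)

F = (-3.3000, 0.6000, 4.0000)
τ = (-0.1400, -0.1800, 0.0600)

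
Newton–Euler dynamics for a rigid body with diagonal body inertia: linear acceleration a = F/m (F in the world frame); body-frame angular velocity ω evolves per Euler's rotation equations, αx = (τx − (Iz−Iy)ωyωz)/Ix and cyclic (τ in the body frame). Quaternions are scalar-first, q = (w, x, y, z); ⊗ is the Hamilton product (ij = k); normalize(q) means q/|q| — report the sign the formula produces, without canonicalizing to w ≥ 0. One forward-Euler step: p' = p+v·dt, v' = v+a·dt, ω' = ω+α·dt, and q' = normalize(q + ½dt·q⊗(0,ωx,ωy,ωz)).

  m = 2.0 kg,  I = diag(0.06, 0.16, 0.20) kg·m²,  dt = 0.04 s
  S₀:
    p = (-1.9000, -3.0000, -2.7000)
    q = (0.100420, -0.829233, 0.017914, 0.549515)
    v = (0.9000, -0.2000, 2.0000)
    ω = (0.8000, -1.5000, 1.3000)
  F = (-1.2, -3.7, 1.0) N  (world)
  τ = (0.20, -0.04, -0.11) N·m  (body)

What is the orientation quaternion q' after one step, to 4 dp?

Hamilton product q⊗(0,ω) = (-0.0241121, 0.9278967, 1.3669849, 1.3600643)
updated quaternion q' = (0.0998, -0.8099, 0.0452, 0.5762)

q' = (0.0998, -0.8099, 0.0452, 0.5762)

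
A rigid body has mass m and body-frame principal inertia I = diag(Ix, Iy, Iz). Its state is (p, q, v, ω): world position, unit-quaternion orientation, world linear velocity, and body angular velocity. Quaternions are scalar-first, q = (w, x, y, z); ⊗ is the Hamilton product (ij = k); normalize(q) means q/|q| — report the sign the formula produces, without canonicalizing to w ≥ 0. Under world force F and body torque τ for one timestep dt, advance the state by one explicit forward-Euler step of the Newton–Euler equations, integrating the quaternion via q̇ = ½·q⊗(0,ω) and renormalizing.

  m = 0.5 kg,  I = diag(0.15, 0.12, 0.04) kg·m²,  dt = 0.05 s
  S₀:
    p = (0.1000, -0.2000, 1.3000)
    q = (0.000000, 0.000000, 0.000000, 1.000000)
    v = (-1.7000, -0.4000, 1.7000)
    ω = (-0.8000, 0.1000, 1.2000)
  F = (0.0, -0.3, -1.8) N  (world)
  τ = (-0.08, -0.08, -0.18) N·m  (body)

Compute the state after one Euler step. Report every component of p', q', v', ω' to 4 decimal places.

p' = (0.0150, -0.2200, 1.3850)
q' = (-0.0300, -0.0025, -0.0200, 0.9993)
v' = (-1.7000, -0.4300, 1.5200)
ω' = (-0.8235, 0.1107, 0.9720)

α = I⁻¹(τ − ω×Iω) = (-0.4693, 0.2133, -4.5600)
ω' = ω + α·dt = (-0.8235, 0.1107, 0.9720)
2q̇ = q⊗(0,ω) = (-1.2000000, -0.1000000, -0.8000000, 0.0000000)
q + ½dt·q⊗(0,ω), renormalized = (-0.0300, -0.0025, -0.0200, 0.9993)
a = F/m = (0.0000, -0.6000, -3.6000)
p + v·dt = (0.0150, -0.2200, 1.3850)
v + (F/m)dt = (-1.7000, -0.4300, 1.5200)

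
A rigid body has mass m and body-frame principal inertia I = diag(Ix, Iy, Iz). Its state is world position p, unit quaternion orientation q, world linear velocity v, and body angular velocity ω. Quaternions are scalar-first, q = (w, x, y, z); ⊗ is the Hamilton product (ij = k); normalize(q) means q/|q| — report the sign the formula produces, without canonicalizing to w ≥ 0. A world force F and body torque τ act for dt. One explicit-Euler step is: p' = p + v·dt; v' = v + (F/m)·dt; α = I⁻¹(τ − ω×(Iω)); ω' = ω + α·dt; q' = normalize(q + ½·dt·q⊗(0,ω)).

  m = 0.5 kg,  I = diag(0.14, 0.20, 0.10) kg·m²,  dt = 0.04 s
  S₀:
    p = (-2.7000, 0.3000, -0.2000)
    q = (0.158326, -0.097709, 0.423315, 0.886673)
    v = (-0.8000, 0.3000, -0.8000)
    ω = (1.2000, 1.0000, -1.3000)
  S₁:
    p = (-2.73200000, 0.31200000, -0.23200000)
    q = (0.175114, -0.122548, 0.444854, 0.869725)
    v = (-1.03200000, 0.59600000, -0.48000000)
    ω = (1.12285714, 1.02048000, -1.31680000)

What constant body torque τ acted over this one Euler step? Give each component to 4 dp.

rate change Δω = (-0.07714286, 0.02048000, -0.01680000)
precession coupling = (0.1300, -0.0624, 0.0720)
τ = I·(Δω/dt) + ω₀×(Iω₀) = (-0.1400, 0.0400, 0.0300)

τ = (-0.1400, 0.0400, 0.0300)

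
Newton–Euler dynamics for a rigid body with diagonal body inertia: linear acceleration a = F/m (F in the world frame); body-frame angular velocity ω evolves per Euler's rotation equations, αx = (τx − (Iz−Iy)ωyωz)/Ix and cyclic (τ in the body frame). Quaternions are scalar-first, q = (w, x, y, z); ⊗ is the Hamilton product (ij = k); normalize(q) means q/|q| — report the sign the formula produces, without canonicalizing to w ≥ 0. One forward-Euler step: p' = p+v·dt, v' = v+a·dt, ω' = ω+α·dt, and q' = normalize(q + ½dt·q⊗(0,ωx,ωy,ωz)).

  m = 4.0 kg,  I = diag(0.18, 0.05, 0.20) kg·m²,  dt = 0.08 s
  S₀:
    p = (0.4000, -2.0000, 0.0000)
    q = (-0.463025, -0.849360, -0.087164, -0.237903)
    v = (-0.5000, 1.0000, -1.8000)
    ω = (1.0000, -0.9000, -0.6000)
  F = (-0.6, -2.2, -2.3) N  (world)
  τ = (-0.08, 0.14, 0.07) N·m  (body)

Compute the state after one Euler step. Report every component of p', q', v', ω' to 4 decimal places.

gyro term ω×Iω = (0.0810, 0.0120, 0.1170)
α = I⁻¹(τ − ω×Iω) = (-0.8944, 2.5600, -0.2350)
ω + α·dt = (0.9284, -0.6952, -0.6188)
Hamilton product q⊗(0,ω) = (0.6281706, -0.6248393, -0.3307965, 1.1294030)
q + ½dt·q⊗(0,ω), renormalized = (-0.4371, -0.8728, -0.1002, -0.1924)
a = F/m = (-0.1500, -0.5500, -0.5750)
p' = p + v·dt = (0.3600, -1.9200, -0.1440)
v + (F/m)dt = (-0.5120, 0.9560, -1.8460)

p' = (0.3600, -1.9200, -0.1440)
q' = (-0.4371, -0.8728, -0.1002, -0.1924)
v' = (-0.5120, 0.9560, -1.8460)
ω' = (0.9284, -0.6952, -0.6188)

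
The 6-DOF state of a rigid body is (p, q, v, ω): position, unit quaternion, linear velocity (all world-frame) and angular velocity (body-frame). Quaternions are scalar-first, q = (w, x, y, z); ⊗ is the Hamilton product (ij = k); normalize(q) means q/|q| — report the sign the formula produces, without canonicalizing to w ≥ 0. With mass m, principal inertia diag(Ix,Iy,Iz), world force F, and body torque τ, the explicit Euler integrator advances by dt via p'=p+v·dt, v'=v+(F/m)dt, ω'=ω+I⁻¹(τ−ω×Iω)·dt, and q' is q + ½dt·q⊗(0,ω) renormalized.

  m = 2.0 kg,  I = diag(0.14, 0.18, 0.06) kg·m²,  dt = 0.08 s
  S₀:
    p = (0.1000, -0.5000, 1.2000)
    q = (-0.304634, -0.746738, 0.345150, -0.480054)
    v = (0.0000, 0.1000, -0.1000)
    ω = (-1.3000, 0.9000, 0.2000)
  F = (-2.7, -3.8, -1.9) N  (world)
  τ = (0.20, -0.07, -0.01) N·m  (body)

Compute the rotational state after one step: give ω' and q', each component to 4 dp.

gyro term ω×Iω = (-0.0216, -0.0208, -0.0468)
angular accel α = (1.5829, -0.2733, 0.6133)
ω' = ω + α·dt = (-1.1734, 0.8781, 0.2491)
q⊗(0,ω) = (-1.1853836, 0.8971028, 0.4992472, -0.2842960)
updated quaternion q' = (-0.3513, -0.7094, 0.3644, -0.4904)

ω' = (-1.1734, 0.8781, 0.2491)
q' = (-0.3513, -0.7094, 0.3644, -0.4904)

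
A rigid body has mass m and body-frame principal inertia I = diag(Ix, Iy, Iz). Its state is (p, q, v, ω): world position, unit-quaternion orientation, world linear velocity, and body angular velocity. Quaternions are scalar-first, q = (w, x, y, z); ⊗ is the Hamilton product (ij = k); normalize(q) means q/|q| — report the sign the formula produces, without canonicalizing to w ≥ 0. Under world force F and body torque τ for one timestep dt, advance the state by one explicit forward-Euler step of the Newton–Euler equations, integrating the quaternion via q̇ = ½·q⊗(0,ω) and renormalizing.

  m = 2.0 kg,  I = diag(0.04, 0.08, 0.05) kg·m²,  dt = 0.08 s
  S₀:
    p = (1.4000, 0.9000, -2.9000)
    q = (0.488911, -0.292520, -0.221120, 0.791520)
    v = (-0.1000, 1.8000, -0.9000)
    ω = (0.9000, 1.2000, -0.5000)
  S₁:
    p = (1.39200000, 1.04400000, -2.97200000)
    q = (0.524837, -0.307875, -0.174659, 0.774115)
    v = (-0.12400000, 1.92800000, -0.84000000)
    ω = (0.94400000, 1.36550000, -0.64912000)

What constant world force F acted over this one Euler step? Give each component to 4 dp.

Δv = v₁−v₀ = (-0.02400000, 0.12800000, 0.06000000)
F = m·Δv/dt = (-0.6000, 3.2000, 1.5000)

F = (-0.6000, 3.2000, 1.5000)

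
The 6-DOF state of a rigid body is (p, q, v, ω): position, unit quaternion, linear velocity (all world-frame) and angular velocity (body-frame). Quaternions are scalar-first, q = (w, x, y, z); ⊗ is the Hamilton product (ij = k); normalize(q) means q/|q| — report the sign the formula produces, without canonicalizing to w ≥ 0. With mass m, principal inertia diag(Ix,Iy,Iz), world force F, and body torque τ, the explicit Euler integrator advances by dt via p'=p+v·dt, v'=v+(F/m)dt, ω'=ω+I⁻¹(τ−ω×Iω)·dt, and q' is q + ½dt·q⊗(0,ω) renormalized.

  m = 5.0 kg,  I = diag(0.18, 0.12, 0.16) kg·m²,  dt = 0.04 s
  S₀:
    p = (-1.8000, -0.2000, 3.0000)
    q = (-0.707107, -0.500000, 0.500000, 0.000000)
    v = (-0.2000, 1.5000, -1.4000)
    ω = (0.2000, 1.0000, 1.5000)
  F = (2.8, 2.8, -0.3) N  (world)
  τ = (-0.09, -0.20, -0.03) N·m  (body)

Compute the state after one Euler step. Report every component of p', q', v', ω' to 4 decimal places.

p' = (-1.8080, -0.1400, 2.9440)
q' = (-0.7146, -0.4875, 0.5005, -0.0332)
v' = (-0.1776, 1.5224, -1.4024)
ω' = (0.1667, 0.9313, 1.4955)

p' = p + v·dt = (-1.8080, -0.1400, 2.9440)
v + (F/m)dt = (-0.1776, 1.5224, -1.4024)
(τ − ω×Iω)/I = (-0.8333, -1.7167, -0.1125)
new body rate ω' = (0.1667, 0.9313, 1.4955)
Hamilton product q⊗(0,ω) = (-0.4000000, 0.6085786, 0.0428930, -1.6606605)
q' = normalize(q + ½dt·q⊗(0,ω)) = (-0.7146, -0.4875, 0.5005, -0.0332)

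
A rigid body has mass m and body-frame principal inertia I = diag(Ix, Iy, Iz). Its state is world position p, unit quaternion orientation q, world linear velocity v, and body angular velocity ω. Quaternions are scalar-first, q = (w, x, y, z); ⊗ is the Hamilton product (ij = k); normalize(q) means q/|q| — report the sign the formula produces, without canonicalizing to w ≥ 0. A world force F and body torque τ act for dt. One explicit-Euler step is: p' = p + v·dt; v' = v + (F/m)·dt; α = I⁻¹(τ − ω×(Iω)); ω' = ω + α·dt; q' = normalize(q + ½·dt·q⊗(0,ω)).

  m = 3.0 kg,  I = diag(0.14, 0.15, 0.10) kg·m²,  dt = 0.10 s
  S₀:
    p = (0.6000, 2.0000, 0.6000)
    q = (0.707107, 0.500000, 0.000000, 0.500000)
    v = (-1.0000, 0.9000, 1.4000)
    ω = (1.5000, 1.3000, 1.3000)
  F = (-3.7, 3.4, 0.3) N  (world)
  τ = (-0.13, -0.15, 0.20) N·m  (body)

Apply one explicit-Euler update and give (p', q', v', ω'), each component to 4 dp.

p' = p + v·dt = (0.5000, 2.0900, 0.7400)
v' = v + a·dt = (-1.1233, 1.0133, 1.4100)
α = I⁻¹(τ − ω×Iω) = (-0.3250, -1.5200, 1.8050)
ω + α·dt = (1.4675, 1.1480, 1.4805)
2q̇ = q⊗(0,ω) = (-1.4000000, 0.4106605, 1.0192391, 1.5692391)
updated quaternion q' = (0.6327, 0.5169, 0.0506, 0.5744)

p' = (0.5000, 2.0900, 0.7400)
q' = (0.6327, 0.5169, 0.0506, 0.5744)
v' = (-1.1233, 1.0133, 1.4100)
ω' = (1.4675, 1.1480, 1.4805)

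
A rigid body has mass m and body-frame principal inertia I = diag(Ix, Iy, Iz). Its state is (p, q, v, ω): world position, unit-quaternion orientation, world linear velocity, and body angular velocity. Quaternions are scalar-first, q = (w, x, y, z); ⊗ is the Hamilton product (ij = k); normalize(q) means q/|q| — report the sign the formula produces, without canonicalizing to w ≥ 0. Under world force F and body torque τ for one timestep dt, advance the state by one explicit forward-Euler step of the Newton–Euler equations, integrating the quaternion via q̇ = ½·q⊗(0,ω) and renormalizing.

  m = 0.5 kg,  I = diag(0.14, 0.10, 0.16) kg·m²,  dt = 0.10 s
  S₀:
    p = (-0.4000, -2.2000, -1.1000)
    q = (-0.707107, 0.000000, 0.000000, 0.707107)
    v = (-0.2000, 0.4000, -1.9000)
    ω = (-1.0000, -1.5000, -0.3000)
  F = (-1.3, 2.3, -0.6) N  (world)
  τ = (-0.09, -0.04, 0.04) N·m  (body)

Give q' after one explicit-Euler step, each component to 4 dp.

Hamilton product q⊗(0,ω) = (0.2121321, 1.7677675, 0.3535535, 0.2121321)
q + ½dt·q⊗(0,ω), renormalized = (-0.6936, 0.0880, 0.0176, 0.7147)

q' = (-0.6936, 0.0880, 0.0176, 0.7147)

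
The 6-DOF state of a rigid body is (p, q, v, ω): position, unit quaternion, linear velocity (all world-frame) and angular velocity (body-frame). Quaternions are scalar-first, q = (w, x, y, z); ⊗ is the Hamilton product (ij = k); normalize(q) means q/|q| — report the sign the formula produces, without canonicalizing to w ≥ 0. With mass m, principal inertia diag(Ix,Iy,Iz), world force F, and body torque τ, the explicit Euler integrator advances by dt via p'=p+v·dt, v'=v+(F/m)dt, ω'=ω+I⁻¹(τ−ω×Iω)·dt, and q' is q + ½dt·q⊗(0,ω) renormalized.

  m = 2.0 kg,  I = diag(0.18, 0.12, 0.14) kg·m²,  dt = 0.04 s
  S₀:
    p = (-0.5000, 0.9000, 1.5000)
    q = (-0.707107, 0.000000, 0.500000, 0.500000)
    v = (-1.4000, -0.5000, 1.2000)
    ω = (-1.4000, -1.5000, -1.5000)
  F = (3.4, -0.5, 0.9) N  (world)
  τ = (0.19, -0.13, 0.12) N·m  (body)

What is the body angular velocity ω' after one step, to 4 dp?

gyro term ω×Iω = (0.0450, 0.0840, -0.1260)
α = I⁻¹(τ − ω×Iω) = (0.8056, -1.7833, 1.7571)
ω' = ω + α·dt = (-1.3678, -1.5713, -1.4297)

ω' = (-1.3678, -1.5713, -1.4297)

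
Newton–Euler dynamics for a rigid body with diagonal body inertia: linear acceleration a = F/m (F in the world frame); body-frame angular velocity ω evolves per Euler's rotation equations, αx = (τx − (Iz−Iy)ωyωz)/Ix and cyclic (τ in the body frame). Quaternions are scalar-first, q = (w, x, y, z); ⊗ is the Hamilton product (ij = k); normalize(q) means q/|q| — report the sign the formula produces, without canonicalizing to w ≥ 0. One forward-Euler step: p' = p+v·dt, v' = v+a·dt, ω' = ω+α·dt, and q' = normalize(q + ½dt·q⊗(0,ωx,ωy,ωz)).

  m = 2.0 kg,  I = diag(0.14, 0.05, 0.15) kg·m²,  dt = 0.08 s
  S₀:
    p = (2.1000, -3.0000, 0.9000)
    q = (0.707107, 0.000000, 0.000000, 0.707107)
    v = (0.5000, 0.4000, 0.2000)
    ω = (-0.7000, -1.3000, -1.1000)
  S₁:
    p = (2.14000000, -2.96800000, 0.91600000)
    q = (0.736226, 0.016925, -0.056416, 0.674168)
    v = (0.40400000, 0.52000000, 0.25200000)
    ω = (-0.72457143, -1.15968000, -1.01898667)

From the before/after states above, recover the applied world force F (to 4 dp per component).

Δv = v₁−v₀ = (-0.09600000, 0.12000000, 0.05200000)
F = m·Δv/dt = (-2.4000, 3.0000, 1.3000)

F = (-2.4000, 3.0000, 1.3000)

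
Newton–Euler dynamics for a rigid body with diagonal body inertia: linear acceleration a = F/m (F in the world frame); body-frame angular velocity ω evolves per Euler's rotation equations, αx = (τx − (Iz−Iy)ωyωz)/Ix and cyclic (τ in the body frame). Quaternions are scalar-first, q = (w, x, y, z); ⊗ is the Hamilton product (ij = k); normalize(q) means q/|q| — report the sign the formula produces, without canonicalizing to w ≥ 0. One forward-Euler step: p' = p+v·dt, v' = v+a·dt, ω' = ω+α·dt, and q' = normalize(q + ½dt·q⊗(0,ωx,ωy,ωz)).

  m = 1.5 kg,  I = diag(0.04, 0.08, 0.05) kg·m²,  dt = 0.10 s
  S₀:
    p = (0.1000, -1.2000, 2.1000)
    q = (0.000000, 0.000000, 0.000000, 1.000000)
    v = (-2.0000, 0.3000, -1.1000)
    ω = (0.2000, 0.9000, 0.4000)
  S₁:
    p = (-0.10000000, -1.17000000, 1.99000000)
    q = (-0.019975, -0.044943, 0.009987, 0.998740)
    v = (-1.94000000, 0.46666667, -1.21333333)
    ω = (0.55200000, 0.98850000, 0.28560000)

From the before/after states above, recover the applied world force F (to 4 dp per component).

F = (0.9000, 2.5000, -1.7000)

Δv = v₁−v₀ = (0.06000000, 0.16666667, -0.11333333)
m·(v₁−v₀)/dt = (0.9000, 2.5000, -1.7000)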